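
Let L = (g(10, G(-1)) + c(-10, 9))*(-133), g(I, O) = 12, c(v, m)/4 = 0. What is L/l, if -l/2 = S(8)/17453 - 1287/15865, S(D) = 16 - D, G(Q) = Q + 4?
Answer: -220959692310/22335091 ≈ -9892.9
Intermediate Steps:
c(v, m) = 0 (c(v, m) = 4*0 = 0)
G(Q) = 4 + Q
L = -1596 (L = (12 + 0)*(-133) = 12*(-133) = -1596)
l = 44670182/276891845 (l = -2*((16 - 1*8)/17453 - 1287/15865) = -2*((16 - 8)*(1/17453) - 1287*1/15865) = -2*(8*(1/17453) - 1287/15865) = -2*(8/17453 - 1287/15865) = -2*(-22335091/276891845) = 44670182/276891845 ≈ 0.16133)
L/l = -1596/44670182/276891845 = -1596*276891845/44670182 = -220959692310/22335091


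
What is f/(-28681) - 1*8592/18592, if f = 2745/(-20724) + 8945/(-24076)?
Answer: -5520402505309/11945906206234 ≈ -0.46212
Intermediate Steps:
f = -5238850/10394813 (f = 2745*(-1/20724) + 8945*(-1/24076) = -915/6908 - 8945/24076 = -5238850/10394813 ≈ -0.50399)
f/(-28681) - 1*8592/18592 = -5238850/10394813/(-28681) - 1*8592/18592 = -5238850/10394813*(-1/28681) - 8592*1/18592 = 180650/10280470057 - 537/1162 = -5520402505309/11945906206234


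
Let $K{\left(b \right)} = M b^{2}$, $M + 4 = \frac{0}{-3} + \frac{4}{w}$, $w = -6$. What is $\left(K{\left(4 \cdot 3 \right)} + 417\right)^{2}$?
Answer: $65025$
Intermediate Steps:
$M = - \frac{14}{3}$ ($M = -4 + \left(\frac{0}{-3} + \frac{4}{-6}\right) = -4 + \left(0 \left(- \frac{1}{3}\right) + 4 \left(- \frac{1}{6}\right)\right) = -4 + \left(0 - \frac{2}{3}\right) = -4 - \frac{2}{3} = - \frac{14}{3} \approx -4.6667$)
$K{\left(b \right)} = - \frac{14 b^{2}}{3}$
$\left(K{\left(4 \cdot 3 \right)} + 417\right)^{2} = \left(- \frac{14 \left(4 \cdot 3\right)^{2}}{3} + 417\right)^{2} = \left(- \frac{14 \cdot 12^{2}}{3} + 417\right)^{2} = \left(\left(- \frac{14}{3}\right) 144 + 417\right)^{2} = \left(-672 + 417\right)^{2} = \left(-255\right)^{2} = 65025$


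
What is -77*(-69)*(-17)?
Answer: -90321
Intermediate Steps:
-77*(-69)*(-17) = 5313*(-17) = -90321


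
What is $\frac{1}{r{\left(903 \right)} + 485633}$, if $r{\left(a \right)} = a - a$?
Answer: $\frac{1}{485633} \approx 2.0592 \cdot 10^{-6}$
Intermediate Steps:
$r{\left(a \right)} = 0$
$\frac{1}{r{\left(903 \right)} + 485633} = \frac{1}{0 + 485633} = \frac{1}{485633}$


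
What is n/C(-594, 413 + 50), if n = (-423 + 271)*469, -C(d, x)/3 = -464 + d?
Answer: -35644/1587 ≈ -22.460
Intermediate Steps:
C(d, x) = 1392 - 3*d (C(d, x) = -3*(-464 + d) = 1392 - 3*d)
n = -71288 (n = -152*469 = -71288)
n/C(-594, 413 + 50) = -71288/(1392 - 3*(-594)) = -71288/(1392 + 1782) = -71288/3174 = -71288*1/3174 = -35644/1587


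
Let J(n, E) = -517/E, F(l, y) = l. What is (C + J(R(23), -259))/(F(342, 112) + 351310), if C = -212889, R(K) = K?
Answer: -1450993/2396786 ≈ -0.60539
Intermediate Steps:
(C + J(R(23), -259))/(F(342, 112) + 351310) = (-212889 - 517/(-259))/(342 + 351310) = (-212889 - 517*(-1/259))/351652 = (-212889 + 517/259)*(1/351652) = -55137734/259*1/351652 = -1450993/2396786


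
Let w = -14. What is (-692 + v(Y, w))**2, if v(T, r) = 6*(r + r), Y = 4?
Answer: 739600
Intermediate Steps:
v(T, r) = 12*r (v(T, r) = 6*(2*r) = 12*r)
(-692 + v(Y, w))**2 = (-692 + 12*(-14))**2 = (-692 - 168)**2 = (-860)**2 = 739600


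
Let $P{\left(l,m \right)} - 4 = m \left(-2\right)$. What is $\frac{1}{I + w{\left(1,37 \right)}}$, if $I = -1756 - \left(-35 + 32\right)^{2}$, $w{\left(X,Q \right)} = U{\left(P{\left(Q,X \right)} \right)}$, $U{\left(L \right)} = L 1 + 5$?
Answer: $- \frac{1}{1758} \approx -0.00056883$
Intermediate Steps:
$P{\left(l,m \right)} = 4 - 2 m$ ($P{\left(l,m \right)} = 4 + m \left(-2\right) = 4 - 2 m$)
$U{\left(L \right)} = 5 + L$ ($U{\left(L \right)} = L + 5 = 5 + L$)
$w{\left(X,Q \right)} = 9 - 2 X$ ($w{\left(X,Q \right)} = 5 - \left(-4 + 2 X\right) = 9 - 2 X$)
$I = -1765$ ($I = -1756 - \left(-3\right)^{2} = -1756 - 9 = -1765$)
$\frac{1}{I + w{\left(1,37 \right)}} = \frac{1}{-1765 + \left(9 - 2\right)} = \frac{1}{-1765 + 7} = \frac{1}{-1758} = - \frac{1}{1758}$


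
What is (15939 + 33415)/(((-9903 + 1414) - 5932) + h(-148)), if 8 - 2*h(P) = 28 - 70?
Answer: -24677/7198 ≈ -3.4283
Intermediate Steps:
h(P) = 25 (h(P) = 4 - (28 - 70)/2 = 4 - ½*(-42) = 4 + 21 = 25)
(15939 + 33415)/(((-9903 + 1414) - 5932) + h(-148)) = (15939 + 33415)/(((-9903 + 1414) - 5932) + 25) = 49354/((-8489 - 5932) + 25) = 49354/(-14421 + 25) = 49354/(-14396) = 49354*(-1/14396) = -24677/7198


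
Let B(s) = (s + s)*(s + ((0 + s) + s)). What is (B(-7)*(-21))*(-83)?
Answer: 512442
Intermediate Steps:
B(s) = 6*s**2 (B(s) = (2*s)*(s + (s + s)) = (2*s)*(s + 2*s) = (2*s)*(3*s) = 6*s**2)
(B(-7)*(-21))*(-83) = ((6*(-7)**2)*(-21))*(-83) = ((6*49)*(-21))*(-83) = (294*(-21))*(-83) = -6174*(-83) = 512442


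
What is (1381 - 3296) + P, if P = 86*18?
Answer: -367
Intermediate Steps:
P = 1548
(1381 - 3296) + P = (1381 - 3296) + 1548 = -1915 + 1548 = -367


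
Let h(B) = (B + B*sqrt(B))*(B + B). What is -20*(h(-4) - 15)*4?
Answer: -1360 - 5120*I ≈ -1360.0 - 5120.0*I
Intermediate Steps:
h(B) = 2*B*(B + B**(3/2)) (h(B) = (B + B**(3/2))*(2*B) = 2*B*(B + B**(3/2)))
-20*(h(-4) - 15)*4 = -20*((2*(-4)**2 + 2*(-4)**(5/2)) - 15)*4 = -20*((2*16 + 2*(32*I)) - 15)*4 = -20*((32 + 64*I) - 15)*4 = -20*(17 + 64*I)*4 = (-340 - 1280*I)*4 = -1360 - 5120*I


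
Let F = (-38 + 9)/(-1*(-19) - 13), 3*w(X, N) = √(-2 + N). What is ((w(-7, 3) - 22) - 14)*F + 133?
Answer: 5497/18 ≈ 305.39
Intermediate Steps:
w(X, N) = √(-2 + N)/3
F = -29/6 (F = -29/(19 - 13) = -29/6 ≈ -4.8333)
((w(-7, 3) - 22) - 14)*F + 133 = ((√(-2 + 3)/3 - 22) - 14)*(-29/6) + 133 = ((√1/3 - 22) - 14)*(-29/6) + 133 = (((⅓)*1 - 22) - 14)*(-29/6) + 133 = ((⅓ - 22) - 14)*(-29/6) + 133 = (-65/3 - 14)*(-29/6) + 133 = -107/3*(-29/6) + 133 = 3103/18 + 133 = 5497/18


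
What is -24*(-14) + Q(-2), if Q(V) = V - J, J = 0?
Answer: 334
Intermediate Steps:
Q(V) = V (Q(V) = V - 1*0 = V + 0 = V)
-24*(-14) + Q(-2) = -24*(-14) - 2 = 336 - 2 = 334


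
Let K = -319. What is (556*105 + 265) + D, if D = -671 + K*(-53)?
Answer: 74881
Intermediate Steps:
D = 16236 (D = -671 - 319*(-53) = -671 + 16907 = 16236)
(556*105 + 265) + D = (556*105 + 265) + 16236 = (58380 + 265) + 16236 = 58645 + 16236 = 74881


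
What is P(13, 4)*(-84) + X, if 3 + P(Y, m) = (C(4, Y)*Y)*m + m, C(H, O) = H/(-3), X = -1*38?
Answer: 5702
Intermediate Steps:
X = -38
C(H, O) = -H/3 (C(H, O) = H*(-⅓) = -H/3)
P(Y, m) = -3 + m - 4*Y*m/3 (P(Y, m) = -3 + (((-⅓*4)*Y)*m + m) = -3 + ((-4*Y/3)*m + m) = -3 + (-4*Y*m/3 + m) = -3 + (m - 4*Y*m/3) = -3 + m - 4*Y*m/3)
P(13, 4)*(-84) + X = (-3 + 4 - 4/3*13*4)*(-84) - 38 = (-3 + 4 - 208/3)*(-84) - 38 = -205/3*(-84) - 38 = 5740 - 38 = 5702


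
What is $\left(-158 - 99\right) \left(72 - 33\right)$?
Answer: $-10023$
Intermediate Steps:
$\left(-158 - 99\right) \left(72 - 33\right) = - 257 \left(72 - 33\right) = \left(-257\right) 39 = -10023$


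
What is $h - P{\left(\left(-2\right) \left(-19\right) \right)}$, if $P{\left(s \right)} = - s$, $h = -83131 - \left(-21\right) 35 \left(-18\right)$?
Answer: $-96323$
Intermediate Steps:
$h = -96361$ ($h = -83131 - \left(-735\right) \left(-18\right) = -83131 - 13230 = -96361$)
$h - P{\left(\left(-2\right) \left(-19\right) \right)} = -96361 - - \left(-2\right) \left(-19\right) = -96361 - \left(-1\right) 38 = -96361 - -38 = -96361 + 38 = -96323$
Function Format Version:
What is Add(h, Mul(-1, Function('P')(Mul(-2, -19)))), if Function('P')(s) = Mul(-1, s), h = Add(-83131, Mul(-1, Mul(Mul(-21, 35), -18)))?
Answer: -96323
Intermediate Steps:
h = -96361 (h = Add(-83131, Mul(-1, Mul(-735, -18))) = Add(-83131, Mul(-1, 13230)) = Add(-83131, -13230) = -96361)
Add(h, Mul(-1, Function('P')(Mul(-2, -19)))) = Add(-96361, Mul(-1, Mul(-1, Mul(-2, -19)))) = Add(-96361, Mul(-1, Mul(-1, 38))) = Add(-96361, Mul(-1, -38)) = Add(-96361, 38) = -96323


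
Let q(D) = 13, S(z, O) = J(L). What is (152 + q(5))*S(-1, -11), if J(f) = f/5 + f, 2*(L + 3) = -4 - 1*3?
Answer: -1287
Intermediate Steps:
L = -13/2 (L = -3 + (-4 - 1*3)/2 = -3 + (-4 - 3)/2 = -3 + (½)*(-7) = -3 - 7/2 = -13/2 ≈ -6.5000)
J(f) = 6*f/5 (J(f) = f*(⅕) + f = f/5 + f = 6*f/5)
S(z, O) = -39/5 (S(z, O) = (6/5)*(-13/2) = -39/5)
(152 + q(5))*S(-1, -11) = (152 + 13)*(-39/5) = 165*(-39/5) = -1287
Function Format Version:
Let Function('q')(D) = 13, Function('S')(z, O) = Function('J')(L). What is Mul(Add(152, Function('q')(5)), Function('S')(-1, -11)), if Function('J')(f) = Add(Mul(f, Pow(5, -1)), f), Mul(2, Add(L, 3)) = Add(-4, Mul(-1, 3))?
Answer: -1287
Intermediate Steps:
L = Rational(-13, 2) (L = Add(-3, Mul(Rational(1, 2), Add(-4, Mul(-1, 3)))) = Add(-3, Mul(Rational(1, 2), Add(-4, -3))) = Add(-3, Mul(Rational(1, 2), -7)) = Add(-3, Rational(-7, 2)) = Rational(-13, 2) ≈ -6.5000)
Function('J')(f) = Mul(Rational(6, 5), f) (Function('J')(f) = Add(Mul(f, Rational(1, 5)), f) = Add(Mul(Rational(1, 5), f), f) = Mul(Rational(6, 5), f))
Function('S')(z, O) = Rational(-39, 5) (Function('S')(z, O) = Mul(Rational(6, 5), Rational(-13, 2)) = Rational(-39, 5))
Mul(Add(152, Function('q')(5)), Function('S')(-1, -11)) = Mul(Add(152, 13), Rational(-39, 5)) = Mul(165, Rational(-39, 5)) = -1287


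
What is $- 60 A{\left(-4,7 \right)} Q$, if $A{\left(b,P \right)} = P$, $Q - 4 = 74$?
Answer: $-32760$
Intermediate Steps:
$Q = 78$ ($Q = 4 + 74 = 78$)
$- 60 A{\left(-4,7 \right)} Q = \left(-60\right) 7 \cdot 78 = \left(-420\right) 78 = -32760$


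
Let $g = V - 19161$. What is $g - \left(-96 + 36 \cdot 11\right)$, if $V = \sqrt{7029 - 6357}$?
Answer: $-19461 + 4 \sqrt{42} \approx -19435.0$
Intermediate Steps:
$V = 4 \sqrt{42}$ ($V = \sqrt{672} = 4 \sqrt{42} \approx 25.923$)
$g = -19161 + 4 \sqrt{42}$ ($g = 4 \sqrt{42} - 19161 = -19161 + 4 \sqrt{42} \approx -19135.0$)
$g - \left(-96 + 36 \cdot 11\right) = \left(-19161 + 4 \sqrt{42}\right) - \left(-96 + 36 \cdot 11\right) = \left(-19161 + 4 \sqrt{42}\right) - \left(-96 + 396\right) = \left(-19161 + 4 \sqrt{42}\right) - 300 = -19461 + 4 \sqrt{42}$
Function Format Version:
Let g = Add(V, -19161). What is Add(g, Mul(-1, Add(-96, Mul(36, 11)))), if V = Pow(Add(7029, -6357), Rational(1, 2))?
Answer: Add(-19461, Mul(4, Pow(42, Rational(1, 2)))) ≈ -19435.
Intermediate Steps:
V = Mul(4, Pow(42, Rational(1, 2))) (V = Pow(672, Rational(1, 2)) = Mul(4, Pow(42, Rational(1, 2))) ≈ 25.923)
g = Add(-19161, Mul(4, Pow(42, Rational(1, 2)))) (g = Add(Mul(4, Pow(42, Rational(1, 2))), -19161) = Add(-19161, Mul(4, Pow(42, Rational(1, 2)))) ≈ -19135.)
Add(g, Mul(-1, Add(-96, Mul(36, 11)))) = Add(Add(-19161, Mul(4, Pow(42, Rational(1, 2)))), Mul(-1, Add(-96, Mul(36, 11)))) = Add(Add(-19161, Mul(4, Pow(42, Rational(1, 2)))), Mul(-1, Add(-96, 396))) = Add(Add(-19161, Mul(4, Pow(42, Rational(1, 2)))), Mul(-1, 300)) = Add(Add(-19161, Mul(4, Pow(42, Rational(1, 2)))), -300) = Add(-19461, Mul(4, Pow(42, Rational(1, 2))))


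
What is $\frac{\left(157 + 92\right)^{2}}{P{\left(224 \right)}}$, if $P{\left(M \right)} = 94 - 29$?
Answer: $\frac{62001}{65} \approx 953.86$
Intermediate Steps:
$P{\left(M \right)} = 65$
$\frac{\left(157 + 92\right)^{2}}{P{\left(224 \right)}} = \frac{\left(157 + 92\right)^{2}}{65} = 249^{2} \cdot \frac{1}{65} = 62001 \cdot \frac{1}{65} = \frac{62001}{65}$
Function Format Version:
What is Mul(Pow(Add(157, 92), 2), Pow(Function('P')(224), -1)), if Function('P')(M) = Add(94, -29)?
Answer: Rational(62001, 65) ≈ 953.86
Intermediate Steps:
Function('P')(M) = 65
Mul(Pow(Add(157, 92), 2), Pow(Function('P')(224), -1)) = Mul(Pow(Add(157, 92), 2), Pow(65, -1)) = Mul(Pow(249, 2), Rational(1, 65)) = Mul(62001, Rational(1, 65)) = Rational(62001, 65)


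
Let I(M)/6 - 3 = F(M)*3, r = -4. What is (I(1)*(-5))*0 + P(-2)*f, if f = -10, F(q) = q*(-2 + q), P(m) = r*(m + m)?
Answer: -160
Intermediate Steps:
P(m) = -8*m (P(m) = -4*(m + m) = -8*m)
I(M) = 18 + 18*M*(-2 + M) (I(M) = 18 + 6*((M*(-2 + M))*3) = 18 + 6*(3*M*(-2 + M)) = 18 + 18*M*(-2 + M))
(I(1)*(-5))*0 + P(-2)*f = ((18 + 18*1*(-2 + 1))*(-5))*0 - 8*(-2)*(-10) = ((18 + 18*1*(-1))*(-5))*0 + 16*(-10) = ((18 - 18)*(-5))*0 - 160 = (0*(-5))*0 - 160 = 0*0 - 160 = 0 - 160 = -160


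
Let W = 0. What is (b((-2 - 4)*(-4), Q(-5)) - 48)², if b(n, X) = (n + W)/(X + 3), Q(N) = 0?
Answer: 1600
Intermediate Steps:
b(n, X) = n/(3 + X) (b(n, X) = (n + 0)/(X + 3) = n/(3 + X))
(b((-2 - 4)*(-4), Q(-5)) - 48)² = (((-2 - 4)*(-4))/(3 + 0) - 48)² = (-6*(-4)/3 - 48)² = (24*(⅓) - 48)² = (8 - 48)² = (-40)² = 1600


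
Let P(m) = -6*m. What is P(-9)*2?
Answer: 108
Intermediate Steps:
P(-9)*2 = -6*(-9)*2 = 54*2 = 108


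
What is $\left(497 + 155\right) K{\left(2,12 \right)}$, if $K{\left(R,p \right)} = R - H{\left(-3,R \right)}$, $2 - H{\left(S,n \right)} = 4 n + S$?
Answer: $3260$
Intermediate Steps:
$H{\left(S,n \right)} = 2 - S - 4 n$ ($H{\left(S,n \right)} = 2 - \left(4 n + S\right) = 2 - \left(S + 4 n\right) = 2 - S - 4 n$)
$K{\left(R,p \right)} = -5 + 5 R$ ($K{\left(R,p \right)} = R - \left(2 - -3 - 4 R\right) = R - \left(2 + 3 - 4 R\right) = R - \left(5 - 4 R\right) = R + \left(-5 + 4 R\right) = -5 + 5 R$)
$\left(497 + 155\right) K{\left(2,12 \right)} = \left(497 + 155\right) \left(-5 + 5 \cdot 2\right) = 652 \left(-5 + 10\right) = 652 \cdot 5 = 3260$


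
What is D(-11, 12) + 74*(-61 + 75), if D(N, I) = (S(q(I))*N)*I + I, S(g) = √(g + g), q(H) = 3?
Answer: 1048 - 132*√6 ≈ 724.67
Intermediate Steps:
S(g) = √2*√g (S(g) = √(2*g) = √2*√g)
D(N, I) = I + I*N*√6 (D(N, I) = ((√2*√3)*N)*I + I = (√6*N)*I + I = (N*√6)*I + I = I*N*√6 + I = I + I*N*√6)
D(-11, 12) + 74*(-61 + 75) = 12*(1 - 11*√6) + 74*(-61 + 75) = (12 - 132*√6) + 74*14 = (12 - 132*√6) + 1036 = 1048 - 132*√6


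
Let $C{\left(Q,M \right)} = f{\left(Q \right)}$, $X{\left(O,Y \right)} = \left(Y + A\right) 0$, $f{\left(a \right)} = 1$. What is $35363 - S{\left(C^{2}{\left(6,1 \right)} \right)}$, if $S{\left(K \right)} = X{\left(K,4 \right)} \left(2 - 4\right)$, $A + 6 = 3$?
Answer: $35363$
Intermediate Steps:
$A = -3$ ($A = -6 + 3 = -3$)
$X{\left(O,Y \right)} = 0$ ($X{\left(O,Y \right)} = \left(Y - 3\right) 0 = \left(-3 + Y\right) 0 = 0$)
$C{\left(Q,M \right)} = 1$
$S{\left(K \right)} = 0$ ($S{\left(K \right)} = 0 \left(2 - 4\right) = 0 \left(-2\right) = 0$)
$35363 - S{\left(C^{2}{\left(6,1 \right)} \right)} = 35363 - 0 = 35363 + 0 = 35363$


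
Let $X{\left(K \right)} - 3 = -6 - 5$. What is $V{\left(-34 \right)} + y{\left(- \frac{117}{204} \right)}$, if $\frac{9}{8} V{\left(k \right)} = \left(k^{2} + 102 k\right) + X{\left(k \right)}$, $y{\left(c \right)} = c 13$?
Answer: $- \frac{1266643}{612} \approx -2069.7$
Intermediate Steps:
$X{\left(K \right)} = -8$ ($X{\left(K \right)} = 3 - 11 = -8$)
$y{\left(c \right)} = 13 c$
$V{\left(k \right)} = - \frac{64}{9} + \frac{8 k^{2}}{9} + \frac{272 k}{3}$ ($V{\left(k \right)} = \frac{8 \left(\left(k^{2} + 102 k\right) - 8\right)}{9} = \frac{8 \left(-8 + k^{2} + 102 k\right)}{9} = - \frac{64}{9} + \frac{8 k^{2}}{9} + \frac{272 k}{3}$)
$V{\left(-34 \right)} + y{\left(- \frac{117}{204} \right)} = \left(- \frac{64}{9} + \frac{8 \left(-34\right)^{2}}{9} + \frac{272}{3} \left(-34\right)\right) + 13 \left(- \frac{117}{204}\right) = \left(- \frac{64}{9} + \frac{8}{9} \cdot 1156 - \frac{9248}{3}\right) + 13 \left(\left(-117\right) \frac{1}{204}\right) = \left(- \frac{64}{9} + \frac{9248}{9} - \frac{9248}{3}\right) + 13 \left(- \frac{39}{68}\right) = - \frac{18560}{9} - \frac{507}{68} = - \frac{1266643}{612}$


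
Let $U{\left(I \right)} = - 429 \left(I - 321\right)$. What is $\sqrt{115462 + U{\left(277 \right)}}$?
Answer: $\sqrt{134338} \approx 366.52$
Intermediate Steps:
$U{\left(I \right)} = 137709 - 429 I$ ($U{\left(I \right)} = - 429 \left(-321 + I\right) = 137709 - 429 I$)
$\sqrt{115462 + U{\left(277 \right)}} = \sqrt{115462 + \left(137709 - 118833\right)} = \sqrt{115462 + 18876} = \sqrt{134338}$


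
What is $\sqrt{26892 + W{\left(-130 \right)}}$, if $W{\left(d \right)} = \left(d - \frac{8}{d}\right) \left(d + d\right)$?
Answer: $2 \sqrt{15169} \approx 246.32$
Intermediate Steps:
$W{\left(d \right)} = 2 d \left(d - \frac{8}{d}\right)$ ($W{\left(d \right)} = \left(d - \frac{8}{d}\right) 2 d = 2 d \left(d - \frac{8}{d}\right)$)
$\sqrt{26892 + W{\left(-130 \right)}} = \sqrt{26892 - \left(16 - 2 \left(-130\right)^{2}\right)} = \sqrt{26892 + \left(-16 + 2 \cdot 16900\right)} = \sqrt{26892 + \left(-16 + 33800\right)} = \sqrt{26892 + 33784} = \sqrt{60676} = 2 \sqrt{15169}$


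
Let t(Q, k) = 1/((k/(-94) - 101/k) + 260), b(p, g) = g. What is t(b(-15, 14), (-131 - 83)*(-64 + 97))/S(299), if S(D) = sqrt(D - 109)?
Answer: 165957*sqrt(190)/10567639355 ≈ 0.00021647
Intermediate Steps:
t(Q, k) = 1/(260 - 101/k - k/94) (t(Q, k) = 1/((k*(-1/94) - 101/k) + 260) = 1/((-k/94 - 101/k) + 260) = 1/((-101/k - k/94) + 260) = 1/(260 - 101/k - k/94))
S(D) = sqrt(-109 + D)
t(b(-15, 14), (-131 - 83)*(-64 + 97))/S(299) = (-94*(-131 - 83)*(-64 + 97)/(9494 + ((-131 - 83)*(-64 + 97))**2 - 24440*(-131 - 83)*(-64 + 97)))/(sqrt(-109 + 299)) = (-94*(-214*33)/(9494 + (-214*33)**2 - (-5230160)*33))/(sqrt(190)) = (-94*(-7062)/(9494 + (-7062)**2 - 24440*(-7062)))*(sqrt(190)/190) = (-94*(-7062)/(9494 + 49871844 + 172595280))*(sqrt(190)/190) = (-94*(-7062)/222476618)*(sqrt(190)/190) = (-94*(-7062)*1/222476618)*(sqrt(190)/190) = 331914*(sqrt(190)/190)/111238309 = 165957*sqrt(190)/10567639355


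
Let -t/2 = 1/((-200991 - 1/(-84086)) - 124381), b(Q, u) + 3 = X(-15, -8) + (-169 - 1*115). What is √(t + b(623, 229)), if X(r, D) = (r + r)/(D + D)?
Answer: I*√3414782224908476452946290/109436919964 ≈ 16.886*I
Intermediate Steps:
X(r, D) = r/D (X(r, D) = (2*r)/((2*D)) = (2*r)*(1/(2*D)) = r/D)
b(Q, u) = -2281/8 (b(Q, u) = -3 + (-15/(-8) + (-169 - 1*115)) = -3 + (-15*(-⅛) + (-169 - 115)) = -3 + (15/8 - 284) = -3 - 2257/8 = -2281/8)
t = 168172/27359229991 (t = -2/((-200991 - 1/(-84086)) - 124381) = -2/((-200991 - 1*(-1/84086)) - 124381) = -2/((-200991 + 1/84086) - 124381) = -2/(-16900529225/84086 - 124381) = -2/(-27359229991/84086) = -2*(-84086/27359229991) = 168172/27359229991 ≈ 6.1468e-6)
√(t + b(623, 229)) = √(168172/27359229991 - 2281/8) = √(-62406402264095/218873839928) = I*√3414782224908476452946290/109436919964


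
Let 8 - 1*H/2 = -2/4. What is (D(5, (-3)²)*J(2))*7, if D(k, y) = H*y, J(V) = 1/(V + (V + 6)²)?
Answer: 357/22 ≈ 16.227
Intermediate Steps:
H = 17 (H = 16 - (-4)/4 = 16 - 2*(-½) = 16 + 1 = 17)
J(V) = 1/(V + (6 + V)²)
D(k, y) = 17*y
(D(5, (-3)²)*J(2))*7 = ((17*(-3)²)/(2 + (6 + 2)²))*7 = ((17*9)/(2 + 8²))*7 = (153/(2 + 64))*7 = (153/66)*7 = (153*(1/66))*7 = (51/22)*7 = 357/22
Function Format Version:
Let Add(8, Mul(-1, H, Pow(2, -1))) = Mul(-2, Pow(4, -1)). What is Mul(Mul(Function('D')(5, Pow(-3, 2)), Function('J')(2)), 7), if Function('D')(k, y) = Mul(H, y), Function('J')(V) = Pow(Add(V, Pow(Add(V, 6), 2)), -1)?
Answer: Rational(357, 22) ≈ 16.227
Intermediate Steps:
H = 17 (H = Add(16, Mul(-2, Mul(-2, Pow(4, -1)))) = Add(16, Mul(-2, Mul(-2, Rational(1, 4)))) = Add(16, Mul(-2, Rational(-1, 2))) = Add(16, 1) = 17)
Function('J')(V) = Pow(Add(V, Pow(Add(6, V), 2)), -1)
Function('D')(k, y) = Mul(17, y)
Mul(Mul(Function('D')(5, Pow(-3, 2)), Function('J')(2)), 7) = Mul(Mul(Mul(17, Pow(-3, 2)), Pow(Add(2, Pow(Add(6, 2), 2)), -1)), 7) = Mul(Mul(Mul(17, 9), Pow(Add(2, Pow(8, 2)), -1)), 7) = Mul(Mul(153, Pow(Add(2, 64), -1)), 7) = Mul(Mul(153, Pow(66, -1)), 7) = Mul(Mul(153, Rational(1, 66)), 7) = Mul(Rational(51, 22), 7) = Rational(357, 22)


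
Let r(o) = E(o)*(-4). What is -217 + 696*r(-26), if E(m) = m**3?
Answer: 48931367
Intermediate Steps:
r(o) = -4*o**3 (r(o) = o**3*(-4) = -4*o**3)
-217 + 696*r(-26) = -217 + 696*(-4*(-26)**3) = -217 + 696*(-4*(-17576)) = -217 + 696*70304 = -217 + 48931584 = 48931367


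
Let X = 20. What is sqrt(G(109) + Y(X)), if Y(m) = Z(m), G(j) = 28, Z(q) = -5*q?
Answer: 6*I*sqrt(2) ≈ 8.4853*I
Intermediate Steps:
Y(m) = -5*m
sqrt(G(109) + Y(X)) = sqrt(28 - 5*20) = sqrt(28 - 100) = sqrt(-72) = 6*I*sqrt(2)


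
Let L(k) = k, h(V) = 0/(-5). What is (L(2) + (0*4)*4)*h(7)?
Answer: 0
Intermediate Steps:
h(V) = 0 (h(V) = 0*(-1/5) = 0)
(L(2) + (0*4)*4)*h(7) = (2 + (0*4)*4)*0 = (2 + 0*4)*0 = (2 + 0)*0 = 2*0 = 0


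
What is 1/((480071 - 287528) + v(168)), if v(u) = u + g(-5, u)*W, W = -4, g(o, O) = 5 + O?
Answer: 1/192019 ≈ 5.2078e-6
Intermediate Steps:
v(u) = -20 - 3*u (v(u) = u + (5 + u)*(-4) = u + (-20 - 4*u) = -20 - 3*u)
1/((480071 - 287528) + v(168)) = 1/((480071 - 287528) + (-20 - 3*168)) = 1/(192543 + (-20 - 504)) = 1/(192543 - 524) = 1/192019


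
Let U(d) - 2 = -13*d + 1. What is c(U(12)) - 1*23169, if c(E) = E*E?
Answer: 240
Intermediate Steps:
U(d) = 3 - 13*d (U(d) = 2 + (-13*d + 1) = 2 + (1 - 13*d) = 3 - 13*d)
c(E) = E²
c(U(12)) - 1*23169 = (3 - 13*12)² - 1*23169 = (3 - 156)² - 23169 = (-153)² - 23169 = 23409 - 23169 = 240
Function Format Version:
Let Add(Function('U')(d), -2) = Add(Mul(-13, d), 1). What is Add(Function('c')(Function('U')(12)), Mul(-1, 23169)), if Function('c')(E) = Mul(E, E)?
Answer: 240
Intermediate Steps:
Function('U')(d) = Add(3, Mul(-13, d)) (Function('U')(d) = Add(2, Add(Mul(-13, d), 1)) = Add(2, Add(1, Mul(-13, d))) = Add(3, Mul(-13, d)))
Function('c')(E) = Pow(E, 2)
Add(Function('c')(Function('U')(12)), Mul(-1, 23169)) = Add(Pow(Add(3, Mul(-13, 12)), 2), Mul(-1, 23169)) = Add(Pow(Add(3, -156), 2), -23169) = Add(Pow(-153, 2), -23169) = Add(23409, -23169) = 240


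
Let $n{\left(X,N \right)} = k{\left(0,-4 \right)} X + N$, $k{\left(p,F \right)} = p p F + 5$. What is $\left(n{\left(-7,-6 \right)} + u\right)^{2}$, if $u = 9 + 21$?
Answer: $121$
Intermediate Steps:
$u = 30$
$k{\left(p,F \right)} = 5 + F p^{2}$ ($k{\left(p,F \right)} = p^{2} F + 5 = F p^{2} + 5 = 5 + F p^{2}$)
$n{\left(X,N \right)} = N + 5 X$ ($n{\left(X,N \right)} = \left(5 - 4 \cdot 0^{2}\right) X + N = \left(5 - 0\right) X + N = \left(5 + 0\right) X + N = 5 X + N = N + 5 X$)
$\left(n{\left(-7,-6 \right)} + u\right)^{2} = \left(\left(-6 + 5 \left(-7\right)\right) + 30\right)^{2} = \left(\left(-6 - 35\right) + 30\right)^{2} = \left(-41 + 30\right)^{2} = \left(-11\right)^{2} = 121$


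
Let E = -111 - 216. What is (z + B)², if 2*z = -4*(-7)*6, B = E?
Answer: 59049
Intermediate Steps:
E = -327
B = -327
z = 84 (z = (-4*(-7)*6)/2 = (28*6)/2 = (½)*168 = 84)
(z + B)² = (84 - 327)² = (-243)² = 59049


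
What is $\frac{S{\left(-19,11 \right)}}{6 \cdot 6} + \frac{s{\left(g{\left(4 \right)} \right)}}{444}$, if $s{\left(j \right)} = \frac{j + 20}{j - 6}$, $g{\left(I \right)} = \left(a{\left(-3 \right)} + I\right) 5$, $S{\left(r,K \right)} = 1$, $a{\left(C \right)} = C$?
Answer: $- \frac{19}{666} \approx -0.028529$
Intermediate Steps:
$g{\left(I \right)} = -15 + 5 I$ ($g{\left(I \right)} = \left(-3 + I\right) 5 = -15 + 5 I$)
$s{\left(j \right)} = \frac{20 + j}{-6 + j}$
$\frac{S{\left(-19,11 \right)}}{6 \cdot 6} + \frac{s{\left(g{\left(4 \right)} \right)}}{444} = 1 \frac{1}{6 \cdot 6} + \frac{\frac{1}{-6 + \left(-15 + 5 \cdot 4\right)} \left(20 + \left(-15 + 5 \cdot 4\right)\right)}{444} = 1 \cdot \frac{1}{36} + \frac{20 + \left(-15 + 20\right)}{-6 + \left(-15 + 20\right)} \frac{1}{444} = 1 \cdot \frac{1}{36} + \frac{20 + 5}{-6 + 5} \cdot \frac{1}{444} = \frac{1}{36} + \frac{1}{-1} \cdot 25 \cdot \frac{1}{444} = \frac{1}{36} + \left(-1\right) 25 \cdot \frac{1}{444} = \frac{1}{36} - \frac{25}{444} = - \frac{19}{666}$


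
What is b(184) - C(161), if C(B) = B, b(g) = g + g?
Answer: 207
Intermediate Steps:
b(g) = 2*g
b(184) - C(161) = 2*184 - 1*161 = 368 - 161 = 207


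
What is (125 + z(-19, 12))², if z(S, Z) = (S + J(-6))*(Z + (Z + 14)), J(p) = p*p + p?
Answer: 294849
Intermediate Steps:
J(p) = p + p² (J(p) = p² + p = p + p²)
z(S, Z) = (14 + 2*Z)*(30 + S) (z(S, Z) = (S - 6*(1 - 6))*(Z + (Z + 14)) = (S - 6*(-5))*(Z + (14 + Z)) = (S + 30)*(14 + 2*Z) = (30 + S)*(14 + 2*Z) = (14 + 2*Z)*(30 + S))
(125 + z(-19, 12))² = (125 + (420 + 14*(-19) + 60*12 + 2*(-19)*12))² = (125 + (420 - 266 + 720 - 456))² = (125 + 418)² = 543² = 294849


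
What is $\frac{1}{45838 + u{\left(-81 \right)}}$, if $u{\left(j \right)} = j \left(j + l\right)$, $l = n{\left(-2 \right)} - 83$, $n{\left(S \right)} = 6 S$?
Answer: $\frac{1}{60094} \approx 1.6641 \cdot 10^{-5}$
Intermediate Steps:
$l = -95$ ($l = 6 \left(-2\right) - 83 = -12 - 83 = -95$)
$u{\left(j \right)} = j \left(-95 + j\right)$ ($u{\left(j \right)} = j \left(j - 95\right) = j \left(-95 + j\right)$)
$\frac{1}{45838 + u{\left(-81 \right)}} = \frac{1}{45838 - 81 \left(-95 - 81\right)} = \frac{1}{45838 - -14256} = \frac{1}{45838 + 14256} = \frac{1}{60094}$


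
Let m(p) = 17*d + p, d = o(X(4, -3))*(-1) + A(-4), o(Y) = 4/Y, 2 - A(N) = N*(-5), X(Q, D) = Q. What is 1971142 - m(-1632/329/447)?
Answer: 96643186309/49021 ≈ 1.9715e+6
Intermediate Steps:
A(N) = 2 + 5*N (A(N) = 2 - N*(-5) = 2 - (-5)*N = 2 + 5*N)
d = -19 (d = (4/4)*(-1) + (2 + 5*(-4)) = (4*(¼))*(-1) + (2 - 20) = 1*(-1) - 18 = -1 - 18 = -19)
m(p) = -323 + p (m(p) = 17*(-19) + p = -323 + p)
1971142 - m(-1632/329/447) = 1971142 - (-323 - 1632/329/447) = 1971142 - (-323 - 1632*1/329*(1/447)) = 1971142 - (-323 - 1632/329*1/447) = 1971142 - (-323 - 544/49021) = 1971142 - 1*(-15834327/49021) = 1971142 + 15834327/49021 = 96643186309/49021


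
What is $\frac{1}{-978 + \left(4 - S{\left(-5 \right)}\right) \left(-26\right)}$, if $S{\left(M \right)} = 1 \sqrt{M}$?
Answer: $- \frac{541}{587052} - \frac{13 i \sqrt{5}}{587052} \approx -0.00092155 - 4.9517 \cdot 10^{-5} i$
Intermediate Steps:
$S{\left(M \right)} = \sqrt{M}$
$\frac{1}{-978 + \left(4 - S{\left(-5 \right)}\right) \left(-26\right)} = \frac{1}{-978 + \left(4 - \sqrt{-5}\right) \left(-26\right)} = \frac{1}{-978 + \left(4 - i \sqrt{5}\right) \left(-26\right)} = \frac{1}{-978 - \left(104 - 26 i \sqrt{5}\right)} = \frac{1}{-1082 + 26 i \sqrt{5}}$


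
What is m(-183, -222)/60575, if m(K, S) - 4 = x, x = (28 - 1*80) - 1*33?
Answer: -81/60575 ≈ -0.0013372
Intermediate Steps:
x = -85 (x = (28 - 80) - 33 = -52 - 33 = -85)
m(K, S) = -81 (m(K, S) = 4 - 85 = -81)
m(-183, -222)/60575 = -81/60575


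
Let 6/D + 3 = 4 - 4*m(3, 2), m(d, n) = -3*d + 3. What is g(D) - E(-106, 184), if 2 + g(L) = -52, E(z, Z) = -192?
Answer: 138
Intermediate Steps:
m(d, n) = 3 - 3*d
D = 6/25 (D = 6/(-3 + (4 - 4*(3 - 3*3))) = 6/(-3 + (4 - 4*(3 - 9))) = 6/(-3 + (4 - 4*(-6))) = 6/(-3 + (4 + 24)) = 6/(-3 + 28) = 6/25 ≈ 0.24000)
g(L) = -54 (g(L) = -2 - 52 = -54)
g(D) - E(-106, 184) = -54 - 1*(-192) = -54 + 192 = 138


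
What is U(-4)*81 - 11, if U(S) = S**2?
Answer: 1285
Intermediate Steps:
U(-4)*81 - 11 = (-4)**2*81 - 11 = 16*81 - 11 = 1296 - 11 = 1285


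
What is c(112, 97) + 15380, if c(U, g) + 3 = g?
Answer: 15474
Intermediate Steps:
c(U, g) = -3 + g
c(112, 97) + 15380 = (-3 + 97) + 15380 = 94 + 15380 = 15474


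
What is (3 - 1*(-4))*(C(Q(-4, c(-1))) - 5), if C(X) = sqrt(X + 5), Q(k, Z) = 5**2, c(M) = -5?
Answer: -35 + 7*sqrt(30) ≈ 3.3406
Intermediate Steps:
Q(k, Z) = 25
C(X) = sqrt(5 + X)
(3 - 1*(-4))*(C(Q(-4, c(-1))) - 5) = (3 - 1*(-4))*(sqrt(5 + 25) - 5) = (3 + 4)*(sqrt(30) - 5) = 7*(-5 + sqrt(30)) = -35 + 7*sqrt(30)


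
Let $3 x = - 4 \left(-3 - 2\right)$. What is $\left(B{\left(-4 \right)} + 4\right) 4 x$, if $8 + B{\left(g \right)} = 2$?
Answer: $- \frac{160}{3} \approx -53.333$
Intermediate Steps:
$B{\left(g \right)} = -6$ ($B{\left(g \right)} = -8 + 2 = -6$)
$x = \frac{20}{3}$ ($x = \frac{\left(-4\right) \left(-3 - 2\right)}{3} = \frac{\left(-4\right) \left(-5\right)}{3} = \frac{1}{3} \cdot 20 = \frac{20}{3} \approx 6.6667$)
$\left(B{\left(-4 \right)} + 4\right) 4 x = \left(-6 + 4\right) 4 \cdot \frac{20}{3} = \left(-2\right) 4 \cdot \frac{20}{3} = \left(-8\right) \frac{20}{3} = - \frac{160}{3}$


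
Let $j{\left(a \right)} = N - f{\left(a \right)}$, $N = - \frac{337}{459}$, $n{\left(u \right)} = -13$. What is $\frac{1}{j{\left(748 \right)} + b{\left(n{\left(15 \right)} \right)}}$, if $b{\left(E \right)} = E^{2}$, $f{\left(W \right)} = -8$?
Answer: $\frac{459}{80906} \approx 0.0056733$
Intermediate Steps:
$N = - \frac{337}{459}$ ($N = \left(-337\right) \frac{1}{459} = - \frac{337}{459} \approx -0.73421$)
$j{\left(a \right)} = \frac{3335}{459}$ ($j{\left(a \right)} = - \frac{337}{459} - -8 = - \frac{337}{459} + 8 = \frac{3335}{459}$)
$\frac{1}{j{\left(748 \right)} + b{\left(n{\left(15 \right)} \right)}} = \frac{1}{\frac{3335}{459} + \left(-13\right)^{2}} = \frac{1}{\frac{3335}{459} + 169} = \frac{1}{\frac{80906}{459}} = \frac{459}{80906}$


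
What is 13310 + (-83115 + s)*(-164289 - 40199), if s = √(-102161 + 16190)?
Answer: 16996033430 - 204488*I*√85971 ≈ 1.6996e+10 - 5.9958e+7*I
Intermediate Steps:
s = I*√85971 (s = √(-85971) = I*√85971 ≈ 293.21*I)
13310 + (-83115 + s)*(-164289 - 40199) = 13310 + (-83115 + I*√85971)*(-164289 - 40199) = 13310 + (-83115 + I*√85971)*(-204488) = 13310 + (16996020120 - 204488*I*√85971) = 16996033430 - 204488*I*√85971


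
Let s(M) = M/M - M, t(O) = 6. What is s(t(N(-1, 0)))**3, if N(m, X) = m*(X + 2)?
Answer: -125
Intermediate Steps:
N(m, X) = m*(2 + X)
s(M) = 1 - M
s(t(N(-1, 0)))**3 = (1 - 1*6)**3 = (1 - 6)**3 = (-5)**3 = -125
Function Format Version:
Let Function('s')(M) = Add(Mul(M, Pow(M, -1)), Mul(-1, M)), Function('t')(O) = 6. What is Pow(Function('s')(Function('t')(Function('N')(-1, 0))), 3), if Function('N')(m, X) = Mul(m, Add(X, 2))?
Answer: -125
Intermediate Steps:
Function('N')(m, X) = Mul(m, Add(2, X))
Function('s')(M) = Add(1, Mul(-1, M))
Pow(Function('s')(Function('t')(Function('N')(-1, 0))), 3) = Pow(Add(1, Mul(-1, 6)), 3) = Pow(Add(1, -6), 3) = Pow(-5, 3) = -125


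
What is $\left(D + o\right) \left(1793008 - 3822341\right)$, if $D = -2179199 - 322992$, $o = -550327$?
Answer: $6194575510494$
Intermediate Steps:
$D = -2502191$ ($D = -2179199 - 322992 = -2502191$)
$\left(D + o\right) \left(1793008 - 3822341\right) = \left(-2502191 - 550327\right) \left(1793008 - 3822341\right) = \left(-3052518\right) \left(-2029333\right) = 6194575510494$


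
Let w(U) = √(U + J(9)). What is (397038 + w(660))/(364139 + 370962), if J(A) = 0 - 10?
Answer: 397038/735101 + 5*√26/735101 ≈ 0.54015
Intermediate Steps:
J(A) = -10
w(U) = √(-10 + U) (w(U) = √(U - 10) = √(-10 + U))
(397038 + w(660))/(364139 + 370962) = (397038 + √(-10 + 660))/(364139 + 370962) = (397038 + √650)/735101 = (397038 + 5*√26)*(1/735101) = 397038/735101 + 5*√26/735101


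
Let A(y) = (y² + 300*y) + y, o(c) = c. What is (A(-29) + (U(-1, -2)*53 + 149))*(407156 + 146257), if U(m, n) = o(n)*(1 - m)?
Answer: -4400186763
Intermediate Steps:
A(y) = y² + 301*y
U(m, n) = n*(1 - m)
(A(-29) + (U(-1, -2)*53 + 149))*(407156 + 146257) = (-29*(301 - 29) + (-2*(1 - 1*(-1))*53 + 149))*(407156 + 146257) = (-29*272 + (-2*(1 + 1)*53 + 149))*553413 = (-7888 + (-2*2*53 + 149))*553413 = (-7888 + (-4*53 + 149))*553413 = (-7888 + (-212 + 149))*553413 = (-7888 - 63)*553413 = -7951*553413 = -4400186763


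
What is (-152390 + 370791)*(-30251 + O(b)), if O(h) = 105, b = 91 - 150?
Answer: -6583916546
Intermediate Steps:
b = -59
(-152390 + 370791)*(-30251 + O(b)) = (-152390 + 370791)*(-30251 + 105) = 218401*(-30146) = -6583916546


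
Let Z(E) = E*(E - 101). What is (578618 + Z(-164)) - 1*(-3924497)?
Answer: 4546575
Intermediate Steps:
Z(E) = E*(-101 + E)
(578618 + Z(-164)) - 1*(-3924497) = (578618 - 164*(-101 - 164)) - 1*(-3924497) = (578618 - 164*(-265)) + 3924497 = (578618 + 43460) + 3924497 = 622078 + 3924497 = 4546575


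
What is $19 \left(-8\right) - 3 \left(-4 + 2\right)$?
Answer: $-146$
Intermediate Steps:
$19 \left(-8\right) - 3 \left(-4 + 2\right) = -152 - -6 = -152 + 6 = -146$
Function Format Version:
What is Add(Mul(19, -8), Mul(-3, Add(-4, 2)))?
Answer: -146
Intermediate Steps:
Add(Mul(19, -8), Mul(-3, Add(-4, 2))) = Add(-152, Mul(-3, -2)) = Add(-152, 6) = -146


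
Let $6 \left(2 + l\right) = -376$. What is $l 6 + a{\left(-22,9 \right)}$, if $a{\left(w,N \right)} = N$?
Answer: $-379$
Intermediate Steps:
$l = - \frac{194}{3}$ ($l = -2 + \frac{1}{6} \left(-376\right) = -2 - \frac{188}{3} = - \frac{194}{3} \approx -64.667$)
$l 6 + a{\left(-22,9 \right)} = \left(- \frac{194}{3}\right) 6 + 9 = -388 + 9 = -379$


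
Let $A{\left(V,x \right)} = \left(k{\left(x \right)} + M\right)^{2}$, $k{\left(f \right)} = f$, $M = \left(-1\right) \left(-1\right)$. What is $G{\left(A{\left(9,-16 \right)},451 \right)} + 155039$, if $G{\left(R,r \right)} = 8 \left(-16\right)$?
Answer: $154911$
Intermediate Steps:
$M = 1$
$A{\left(V,x \right)} = \left(1 + x\right)^{2}$ ($A{\left(V,x \right)} = \left(x + 1\right)^{2} = \left(1 + x\right)^{2}$)
$G{\left(R,r \right)} = -128$
$G{\left(A{\left(9,-16 \right)},451 \right)} + 155039 = -128 + 155039 = 154911$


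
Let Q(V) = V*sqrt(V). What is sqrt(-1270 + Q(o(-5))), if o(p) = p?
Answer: sqrt(-1270 - 5*I*sqrt(5)) ≈ 0.1569 - 35.637*I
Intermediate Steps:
Q(V) = V**(3/2)
sqrt(-1270 + Q(o(-5))) = sqrt(-1270 + (-5)**(3/2)) = sqrt(-1270 - 5*I*sqrt(5))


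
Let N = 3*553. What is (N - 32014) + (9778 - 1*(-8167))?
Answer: -12410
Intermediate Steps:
N = 1659
(N - 32014) + (9778 - 1*(-8167)) = (1659 - 32014) + (9778 - 1*(-8167)) = -30355 + (9778 + 8167) = -30355 + 17945 = -12410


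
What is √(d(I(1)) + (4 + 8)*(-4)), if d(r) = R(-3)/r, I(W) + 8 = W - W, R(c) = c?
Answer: I*√762/4 ≈ 6.9011*I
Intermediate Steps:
I(W) = -8 (I(W) = -8 + (W - W) = -8 + 0 = -8)
d(r) = -3/r
√(d(I(1)) + (4 + 8)*(-4)) = √(-3/(-8) + (4 + 8)*(-4)) = √(-3*(-⅛) + 12*(-4)) = √(3/8 - 48) = √(-381/8) = I*√762/4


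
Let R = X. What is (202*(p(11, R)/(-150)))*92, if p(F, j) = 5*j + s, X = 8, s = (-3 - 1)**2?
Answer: -520352/75 ≈ -6938.0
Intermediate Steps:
s = 16 (s = (-4)**2 = 16)
R = 8
p(F, j) = 16 + 5*j (p(F, j) = 5*j + 16 = 16 + 5*j)
(202*(p(11, R)/(-150)))*92 = (202*((16 + 5*8)/(-150)))*92 = (202*((16 + 40)*(-1/150)))*92 = (202*(56*(-1/150)))*92 = (202*(-28/75))*92 = -5656/75*92 = -520352/75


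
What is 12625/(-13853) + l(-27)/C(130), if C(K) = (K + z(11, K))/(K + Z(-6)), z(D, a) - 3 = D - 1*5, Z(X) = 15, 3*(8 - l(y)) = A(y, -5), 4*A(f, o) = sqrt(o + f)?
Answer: 14314605/1925567 - 145*I*sqrt(2)/417 ≈ 7.434 - 0.49175*I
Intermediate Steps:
A(f, o) = sqrt(f + o)/4 (A(f, o) = sqrt(o + f)/4 = sqrt(f + o)/4)
l(y) = 8 - sqrt(-5 + y)/12 (l(y) = 8 - sqrt(y - 5)/12 = 8 - sqrt(-5 + y)/12)
z(D, a) = -2 + D (z(D, a) = 3 + (D - 1*5) = 3 + (D - 5) = 3 + (-5 + D) = -2 + D)
C(K) = (9 + K)/(15 + K) (C(K) = (K + (-2 + 11))/(K + 15) = (K + 9)/(15 + K) = (9 + K)/(15 + K))
12625/(-13853) + l(-27)/C(130) = 12625/(-13853) + (8 - sqrt(-5 - 27)/12)/(((9 + 130)/(15 + 130))) = 12625*(-1/13853) + (8 - I*sqrt(2)/3)/((139/145)) = -12625/13853 + (8 - I*sqrt(2)/3)/(((1/145)*139)) = -12625/13853 + (8 - I*sqrt(2)/3)/(139/145) = -12625/13853 + (8 - I*sqrt(2)/3)*(145/139) = -12625/13853 + (1160/139 - 145*I*sqrt(2)/417) = 14314605/1925567 - 145*I*sqrt(2)/417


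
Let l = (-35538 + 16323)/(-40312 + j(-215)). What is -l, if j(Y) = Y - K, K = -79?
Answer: -19215/40448 ≈ -0.47505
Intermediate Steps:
j(Y) = 79 + Y (j(Y) = Y - 1*(-79) = Y + 79 = 79 + Y)
l = 19215/40448 (l = (-35538 + 16323)/(-40312 + (79 - 215)) = -19215/(-40312 - 136) = -19215/(-40448) = -19215*(-1/40448) = 19215/40448 ≈ 0.47505)
-l = -1*19215/40448 = -19215/40448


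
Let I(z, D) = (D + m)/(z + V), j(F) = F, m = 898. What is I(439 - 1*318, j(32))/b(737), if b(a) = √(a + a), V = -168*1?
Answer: -465*√1474/34639 ≈ -0.51539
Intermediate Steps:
V = -168
I(z, D) = (898 + D)/(-168 + z) (I(z, D) = (D + 898)/(z - 168) = (898 + D)/(-168 + z))
b(a) = √2*√a (b(a) = √(2*a) = √2*√a)
I(439 - 1*318, j(32))/b(737) = ((898 + 32)/(-168 + (439 - 1*318)))/((√2*√737)) = (930/(-168 + (439 - 318)))/(√1474) = (930/(-168 + 121))*(√1474/1474) = (930/(-47))*(√1474/1474) = (-1/47*930)*(√1474/1474) = -465*√1474/34639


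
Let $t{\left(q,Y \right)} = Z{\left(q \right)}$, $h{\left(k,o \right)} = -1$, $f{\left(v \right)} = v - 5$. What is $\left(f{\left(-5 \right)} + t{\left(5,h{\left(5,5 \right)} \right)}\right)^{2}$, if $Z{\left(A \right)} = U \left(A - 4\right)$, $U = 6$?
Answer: $16$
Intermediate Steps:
$f{\left(v \right)} = -5 + v$
$Z{\left(A \right)} = -24 + 6 A$ ($Z{\left(A \right)} = 6 \left(A - 4\right) = 6 \left(-4 + A\right) = -24 + 6 A$)
$t{\left(q,Y \right)} = -24 + 6 q$
$\left(f{\left(-5 \right)} + t{\left(5,h{\left(5,5 \right)} \right)}\right)^{2} = \left(\left(-5 - 5\right) + \left(-24 + 6 \cdot 5\right)\right)^{2} = \left(-10 + \left(-24 + 30\right)\right)^{2} = \left(-10 + 6\right)^{2} = \left(-4\right)^{2} = 16$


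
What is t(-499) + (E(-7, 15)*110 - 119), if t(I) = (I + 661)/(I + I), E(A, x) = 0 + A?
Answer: -443692/499 ≈ -889.16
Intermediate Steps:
E(A, x) = A
t(I) = (661 + I)/(2*I) (t(I) = (661 + I)/((2*I)) = (661 + I)*(1/(2*I)) = (661 + I)/(2*I))
t(-499) + (E(-7, 15)*110 - 119) = (1/2)*(661 - 499)/(-499) + (-7*110 - 119) = (1/2)*(-1/499)*162 + (-770 - 119) = -81/499 - 889 = -443692/499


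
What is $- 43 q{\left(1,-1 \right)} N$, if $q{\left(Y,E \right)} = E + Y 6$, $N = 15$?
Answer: $-3225$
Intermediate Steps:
$q{\left(Y,E \right)} = E + 6 Y$
$- 43 q{\left(1,-1 \right)} N = - 43 \left(-1 + 6 \cdot 1\right) 15 = - 43 \left(-1 + 6\right) 15 = \left(-43\right) 5 \cdot 15 = \left(-215\right) 15 = -3225$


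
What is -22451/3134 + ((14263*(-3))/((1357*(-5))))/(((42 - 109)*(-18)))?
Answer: -15297993457/2137051095 ≈ -7.1585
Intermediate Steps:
-22451/3134 + ((14263*(-3))/((1357*(-5))))/(((42 - 109)*(-18))) = -22451*1/3134 + (-42789/(-6785))/((-67*(-18))) = -22451/3134 - 42789*(-1/6785)/1206 = -22451/3134 + (42789/6785)*(1/1206) = -22451/3134 + 14263/2727570 = -15297993457/2137051095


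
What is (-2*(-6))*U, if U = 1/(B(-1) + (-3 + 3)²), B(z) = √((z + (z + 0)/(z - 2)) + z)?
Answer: -12*I*√15/5 ≈ -9.2952*I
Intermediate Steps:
B(z) = √(2*z + z/(-2 + z)) (B(z) = √((z + z/(-2 + z)) + z) = √(2*z + z/(-2 + z)))
U = -I*√15/5 (U = 1/(√(-(-3 + 2*(-1))/(-2 - 1)) + (-3 + 3)²) = 1/(√(-1*(-3 - 2)/(-3)) + 0²) = 1/(√(-1*(-⅓)*(-5)) + 0) = 1/(√(-5/3) + 0) = 1/(I*√15/3 + 0) = 1/(I*√15/3) = -I*√15/5 ≈ -0.7746*I)
(-2*(-6))*U = (-2*(-6))*(-I*√15/5) = 12*(-I*√15/5) = -12*I*√15/5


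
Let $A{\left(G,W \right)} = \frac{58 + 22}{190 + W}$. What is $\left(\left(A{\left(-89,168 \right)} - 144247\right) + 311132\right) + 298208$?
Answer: $\frac{83251687}{179} \approx 4.6509 \cdot 10^{5}$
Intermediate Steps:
$A{\left(G,W \right)} = \frac{80}{190 + W}$
$\left(\left(A{\left(-89,168 \right)} - 144247\right) + 311132\right) + 298208 = \left(\left(\frac{80}{190 + 168} - 144247\right) + 311132\right) + 298208 = \left(\left(\frac{80}{358} - 144247\right) + 311132\right) + 298208 = \left(\left(80 \cdot \frac{1}{358} - 144247\right) + 311132\right) + 298208 = \left(\left(\frac{40}{179} - 144247\right) + 311132\right) + 298208 = \left(- \frac{25820173}{179} + 311132\right) + 298208 = \frac{29872455}{179} + 298208 = \frac{83251687}{179}$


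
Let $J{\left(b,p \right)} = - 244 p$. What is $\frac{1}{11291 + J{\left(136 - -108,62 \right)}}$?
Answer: $- \frac{1}{3837} \approx -0.00026062$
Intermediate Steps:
$\frac{1}{11291 + J{\left(136 - -108,62 \right)}} = \frac{1}{11291 - 15128} = \frac{1}{-3837} = - \frac{1}{3837}$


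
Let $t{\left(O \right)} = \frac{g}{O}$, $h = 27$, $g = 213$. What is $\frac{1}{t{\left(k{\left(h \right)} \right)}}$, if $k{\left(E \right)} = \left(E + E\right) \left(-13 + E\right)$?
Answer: $\frac{252}{71} \approx 3.5493$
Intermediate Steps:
$k{\left(E \right)} = 2 E \left(-13 + E\right)$
$t{\left(O \right)} = \frac{213}{O}$
$\frac{1}{t{\left(k{\left(h \right)} \right)}} = \frac{1}{213 \frac{1}{2 \cdot 27 \left(-13 + 27\right)}} = \frac{1}{213 \frac{1}{2 \cdot 27 \cdot 14}} = \frac{1}{213 \cdot \frac{1}{756}} = \frac{1}{\frac{71}{252}} = \frac{252}{71}$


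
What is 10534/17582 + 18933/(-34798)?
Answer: 16841063/305909218 ≈ 0.055052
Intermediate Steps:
10534/17582 + 18933/(-34798) = 10534*(1/17582) + 18933*(-1/34798) = 5267/8791 - 18933/34798 = 16841063/305909218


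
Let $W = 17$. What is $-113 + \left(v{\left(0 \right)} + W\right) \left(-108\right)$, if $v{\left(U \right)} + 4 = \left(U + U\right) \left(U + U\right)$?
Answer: $-1517$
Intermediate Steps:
$v{\left(U \right)} = -4 + 4 U^{2}$ ($v{\left(U \right)} = -4 + \left(U + U\right) \left(U + U\right) = -4 + 2 U 2 U = -4 + 4 U^{2}$)
$-113 + \left(v{\left(0 \right)} + W\right) \left(-108\right) = -113 + \left(\left(-4 + 4 \cdot 0^{2}\right) + 17\right) \left(-108\right) = -113 + \left(\left(-4 + 4 \cdot 0\right) + 17\right) \left(-108\right) = -113 + \left(\left(-4 + 0\right) + 17\right) \left(-108\right) = -113 + \left(-4 + 17\right) \left(-108\right) = -113 + 13 \left(-108\right) = -113 - 1404 = -1517$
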